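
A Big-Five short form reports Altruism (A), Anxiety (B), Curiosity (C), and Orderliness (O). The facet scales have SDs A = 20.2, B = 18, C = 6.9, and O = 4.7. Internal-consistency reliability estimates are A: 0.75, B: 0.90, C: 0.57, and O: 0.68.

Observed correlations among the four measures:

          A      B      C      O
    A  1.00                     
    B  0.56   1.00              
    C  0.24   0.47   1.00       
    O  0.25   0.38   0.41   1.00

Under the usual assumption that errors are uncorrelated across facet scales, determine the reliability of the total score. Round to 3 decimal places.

Var(A+B+C+O) = 20.2² + 18² + 6.9² + 4.7² + 2·[20.2·18·0.56 + 20.2·6.9·0.24 + 20.2·4.7·0.25 + 18·6.9·0.47 + 18·4.7·0.38 + 6.9·4.7·0.41] = 801.74 + 729.241 = 1530.98.
Under uncorrelated errors the observed covariances equal the true-score covariances, so only the own-variance terms attenuate.
True-score variance = [20.2²·0.75 + 18²·0.90 + 6.9²·0.57 + 4.7²·0.68] + 729.241 = 639.789 + 729.241 = 1369.03.
Reliability = 1369.03 / 1530.98 = 0.894.

0.894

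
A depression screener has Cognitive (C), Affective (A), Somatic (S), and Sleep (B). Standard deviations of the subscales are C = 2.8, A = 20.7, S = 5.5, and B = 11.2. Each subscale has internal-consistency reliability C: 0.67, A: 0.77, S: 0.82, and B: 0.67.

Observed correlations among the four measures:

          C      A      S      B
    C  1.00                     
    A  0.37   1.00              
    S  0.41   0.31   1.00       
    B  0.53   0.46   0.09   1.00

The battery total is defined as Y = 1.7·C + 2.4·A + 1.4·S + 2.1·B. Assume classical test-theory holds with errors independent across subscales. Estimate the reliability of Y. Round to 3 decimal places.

Var(Y) = 1.7²·2.8² + 2.4²·20.7² + 1.4²·5.5² + 2.1²·11.2² + 2·[4.08·2.8·20.7·0.37 + 2.38·2.8·5.5·0.41 + 3.57·2.8·11.2·0.53 + 3.36·20.7·5.5·0.31 + 5.04·20.7·11.2·0.46 + 2.94·5.5·11.2·0.09] = 3103.24 + 1668.49 = 4771.73.
With uncorrelated errors the cross-covariances are all true-score covariance, so they carry over unchanged; only the diagonal terms shrink to ρᵢσᵢ².
True-score variance = [1.7²·2.8²·0.67 + 2.4²·20.7²·0.77 + 1.4²·5.5²·0.82 + 2.1²·11.2²·0.67] + 1668.49 = 2334.87 + 1668.49 = 4003.36.
Reliability = 4003.36 / 4771.73 = 0.839.

0.839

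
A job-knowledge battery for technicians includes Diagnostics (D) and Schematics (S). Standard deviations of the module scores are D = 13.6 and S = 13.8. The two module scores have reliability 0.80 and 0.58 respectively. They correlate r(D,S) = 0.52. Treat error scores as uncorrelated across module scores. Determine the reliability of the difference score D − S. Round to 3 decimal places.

0.351

Var(D−S) = 13.6² + 13.8² − 2·13.6·13.8·0.52 = 375.4 − 195.187 = 180.213.
Under uncorrelated errors the observed covariances equal the true-score covariances, so only the own-variance terms attenuate.
True-score variance = [13.6²·0.80 + 13.8²·0.58] − 195.187 = 258.423 − 195.187 = 63.236.
Reliability = 63.236 / 180.213 = 0.351.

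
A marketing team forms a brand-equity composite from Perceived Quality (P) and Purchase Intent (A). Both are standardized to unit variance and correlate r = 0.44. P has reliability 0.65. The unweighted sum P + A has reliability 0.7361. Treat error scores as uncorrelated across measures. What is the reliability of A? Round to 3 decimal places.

0.590

Var(P+A) = 2 + 2·0.44 = 2.880.
True-score variance = ρ_P + ρ_A + 2·0.44, so 0.7361 = (0.65 + ρ_A + 0.88) / 2.880.
ρ_A = 0.7361·2.880 − 0.65 − 0.88 = 0.590.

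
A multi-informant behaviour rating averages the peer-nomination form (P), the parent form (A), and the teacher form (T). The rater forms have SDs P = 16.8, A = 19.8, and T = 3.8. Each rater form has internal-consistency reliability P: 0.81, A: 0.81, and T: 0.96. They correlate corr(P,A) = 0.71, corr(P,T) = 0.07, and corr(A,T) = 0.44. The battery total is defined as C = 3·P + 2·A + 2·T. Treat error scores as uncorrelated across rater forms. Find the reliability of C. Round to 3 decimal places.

0.893

Var(C) = 3²·16.8² + 2²·19.8² + 2²·3.8² + 2·[6·16.8·19.8·0.71 + 6·16.8·3.8·0.07 + 4·19.8·3.8·0.44] = 4166.08 + 3152.56 = 7318.64.
Because errors are independent across components, Cov(Tᵢ,Tⱼ) = Cov(Xᵢ,Xⱼ); the off-diagonal part of the true-score variance is the same as above.
True-score variance = [3²·16.8²·0.81 + 2²·19.8²·0.81 + 2²·3.8²·0.96] + 3152.56 = 3383.19 + 3152.56 = 6535.75.
Reliability = 6535.75 / 7318.64 = 0.893.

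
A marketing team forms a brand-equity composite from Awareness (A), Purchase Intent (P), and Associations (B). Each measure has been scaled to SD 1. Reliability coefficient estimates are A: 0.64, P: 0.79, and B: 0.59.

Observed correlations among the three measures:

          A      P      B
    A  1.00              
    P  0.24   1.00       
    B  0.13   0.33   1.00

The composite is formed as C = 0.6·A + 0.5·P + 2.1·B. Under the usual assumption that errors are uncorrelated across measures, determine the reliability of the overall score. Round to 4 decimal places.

0.6782

Var(C) = 0.6² + 0.5² + 2.1² + 2·[0.3·0.24 + 1.26·0.13 + 1.05·0.33] = 5.02 + 1.1646 = 6.1846.
Because errors are independent across components, Cov(Tᵢ,Tⱼ) = Cov(Xᵢ,Xⱼ); the off-diagonal part of the true-score variance is the same as above.
True-score variance = [0.6²·0.64 + 0.5²·0.79 + 2.1²·0.59] + 1.1646 = 3.0298 + 1.1646 = 4.1944.
Reliability = 4.1944 / 6.1846 = 0.6782.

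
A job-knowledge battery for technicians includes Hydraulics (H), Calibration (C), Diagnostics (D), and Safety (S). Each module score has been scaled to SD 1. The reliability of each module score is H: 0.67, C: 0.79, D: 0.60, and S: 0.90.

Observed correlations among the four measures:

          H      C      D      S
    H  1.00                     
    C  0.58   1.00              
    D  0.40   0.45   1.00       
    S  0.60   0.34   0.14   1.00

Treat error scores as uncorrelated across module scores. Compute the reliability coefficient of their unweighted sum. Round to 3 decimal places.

Var(H+C+D+S) = 4 + 2·[0.58 + 0.40 + 0.60 + 0.45 + 0.34 + 0.14] = 4 + 5.02 = 9.02.
With uncorrelated errors the cross-covariances are all true-score covariance, so they carry over unchanged; only the diagonal terms shrink to ρᵢσᵢ².
True-score variance = [0.67 + 0.79 + 0.60 + 0.90] + 5.02 = 2.96 + 5.02 = 7.98.
Reliability = 7.98 / 9.02 = 0.885.

0.885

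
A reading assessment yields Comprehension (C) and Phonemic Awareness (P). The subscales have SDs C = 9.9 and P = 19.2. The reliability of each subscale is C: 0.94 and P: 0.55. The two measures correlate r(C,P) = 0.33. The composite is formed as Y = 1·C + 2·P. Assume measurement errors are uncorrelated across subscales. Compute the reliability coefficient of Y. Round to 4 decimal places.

0.6329

Var(Y) = 9.9² + 2²·19.2² + 2·[2·9.9·19.2·0.33] = 1572.57 + 250.906 = 1823.48.
With uncorrelated errors the cross-covariances are all true-score covariance, so they carry over unchanged; only the diagonal terms shrink to ρᵢσᵢ².
True-score variance = [9.9²·0.94 + 2²·19.2²·0.55] + 250.906 = 903.137 + 250.906 = 1154.04.
Reliability = 1154.04 / 1823.48 = 0.6329.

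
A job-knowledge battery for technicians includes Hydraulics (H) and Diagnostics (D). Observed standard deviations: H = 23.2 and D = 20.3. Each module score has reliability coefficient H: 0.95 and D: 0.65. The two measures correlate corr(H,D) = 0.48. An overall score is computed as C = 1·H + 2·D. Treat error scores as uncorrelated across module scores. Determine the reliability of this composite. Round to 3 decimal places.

0.805

Var(C) = 23.2² + 2²·20.3² + 2·[2·23.2·20.3·0.48] = 2186.6 + 904.243 = 3090.84.
Under uncorrelated errors the observed covariances equal the true-score covariances, so only the own-variance terms attenuate.
True-score variance = [23.2²·0.95 + 2²·20.3²·0.65] + 904.243 = 1582.76 + 904.243 = 2487.01.
Reliability = 2487.01 / 3090.84 = 0.805.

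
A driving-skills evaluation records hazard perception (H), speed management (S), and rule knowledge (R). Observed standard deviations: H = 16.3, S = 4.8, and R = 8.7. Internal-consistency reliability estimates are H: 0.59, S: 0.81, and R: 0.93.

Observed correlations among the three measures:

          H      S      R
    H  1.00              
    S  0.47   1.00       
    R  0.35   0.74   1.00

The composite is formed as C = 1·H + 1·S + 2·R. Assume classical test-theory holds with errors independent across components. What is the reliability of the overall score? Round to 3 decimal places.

Var(C) = 16.3² + 4.8² + 2²·8.7² + 2·[16.3·4.8·0.47 + 2·16.3·8.7·0.35 + 2·4.8·8.7·0.74] = 591.49 + 395.689 = 987.179.
With uncorrelated errors the cross-covariances are all true-score covariance, so they carry over unchanged; only the diagonal terms shrink to ρᵢσᵢ².
True-score variance = [16.3²·0.59 + 4.8²·0.81 + 2²·8.7²·0.93] + 395.689 = 456.986 + 395.689 = 852.675.
Reliability = 852.675 / 987.179 = 0.864.

0.864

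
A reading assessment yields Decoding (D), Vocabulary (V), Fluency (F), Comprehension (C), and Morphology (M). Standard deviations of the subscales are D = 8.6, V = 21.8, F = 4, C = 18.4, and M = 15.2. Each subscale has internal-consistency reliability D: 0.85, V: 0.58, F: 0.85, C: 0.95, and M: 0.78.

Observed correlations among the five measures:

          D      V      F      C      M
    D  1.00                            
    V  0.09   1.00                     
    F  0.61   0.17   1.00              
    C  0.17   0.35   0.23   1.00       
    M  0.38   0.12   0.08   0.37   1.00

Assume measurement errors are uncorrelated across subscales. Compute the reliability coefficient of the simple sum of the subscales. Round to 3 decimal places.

0.860

Var(D+V+F+C+M) = 8.6² + 21.8² + 4² + 18.4² + 15.2² + 2·[8.6·21.8·0.09 + 8.6·4·0.61 + 8.6·18.4·0.17 + 8.6·15.2·0.38 + 21.8·4·0.17 + 21.8·18.4·0.35 + 21.8·15.2·0.12 + 4·18.4·0.23 + 4·15.2·0.08 + 18.4·15.2·0.37] = 1134.8 + 869.369 = 2004.17.
Because errors are independent across components, Cov(Tᵢ,Tⱼ) = Cov(Xᵢ,Xⱼ); the off-diagonal part of the true-score variance is the same as above.
True-score variance = [8.6²·0.85 + 21.8²·0.58 + 4²·0.85 + 18.4²·0.95 + 15.2²·0.78] + 869.369 = 853.948 + 869.369 = 1723.32.
Reliability = 1723.32 / 2004.17 = 0.860.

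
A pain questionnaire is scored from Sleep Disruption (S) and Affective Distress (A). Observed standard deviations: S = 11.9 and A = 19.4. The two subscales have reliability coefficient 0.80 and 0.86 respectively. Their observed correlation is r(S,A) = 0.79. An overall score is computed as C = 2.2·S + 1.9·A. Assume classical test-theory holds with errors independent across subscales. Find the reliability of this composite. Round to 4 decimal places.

0.9083

Var(C) = 2.2²·11.9² + 1.9²·19.4² + 2·[4.18·11.9·19.4·0.79] = 2044.05 + 1524.69 = 3568.74.
Under uncorrelated errors the observed covariances equal the true-score covariances, so only the own-variance terms attenuate.
True-score variance = [2.2²·11.9²·0.80 + 1.9²·19.4²·0.86] + 1524.69 = 1716.76 + 1524.69 = 3241.45.
Reliability = 3241.45 / 3568.74 = 0.9083.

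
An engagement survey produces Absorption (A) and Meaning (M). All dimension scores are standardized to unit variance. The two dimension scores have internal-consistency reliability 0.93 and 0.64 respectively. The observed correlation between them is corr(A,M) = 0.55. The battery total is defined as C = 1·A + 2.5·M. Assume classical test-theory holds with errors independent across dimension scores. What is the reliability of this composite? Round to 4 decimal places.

0.7680

Var(C) = 1 + 2.5² + 2·[2.5·0.55] = 7.25 + 2.75 = 10.
Under uncorrelated errors the observed covariances equal the true-score covariances, so only the own-variance terms attenuate.
True-score variance = [0.93 + 2.5²·0.64] + 2.75 = 4.93 + 2.75 = 7.68.
Reliability = 7.68 / 10 = 0.7680.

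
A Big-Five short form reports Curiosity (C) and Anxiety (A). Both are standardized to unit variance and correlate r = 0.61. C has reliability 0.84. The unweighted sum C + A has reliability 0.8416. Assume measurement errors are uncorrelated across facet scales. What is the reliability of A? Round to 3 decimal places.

Var(C+A) = 2 + 2·0.61 = 3.220.
True-score variance = ρ_C + ρ_A + 2·0.61, so 0.8416 = (0.84 + ρ_A + 1.22) / 3.220.
ρ_A = 0.8416·3.220 − 0.84 − 1.22 = 0.650.

0.650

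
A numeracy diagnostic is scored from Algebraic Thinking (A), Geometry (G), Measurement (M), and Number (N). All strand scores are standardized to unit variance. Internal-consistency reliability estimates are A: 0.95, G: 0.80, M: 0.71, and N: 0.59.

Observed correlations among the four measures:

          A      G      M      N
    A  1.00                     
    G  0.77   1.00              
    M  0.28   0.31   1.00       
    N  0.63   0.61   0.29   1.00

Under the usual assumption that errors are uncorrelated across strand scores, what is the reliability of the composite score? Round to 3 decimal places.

Var(A+G+M+N) = 4 + 2·[0.77 + 0.28 + 0.63 + 0.31 + 0.61 + 0.29] = 4 + 5.78 = 9.78.
With uncorrelated errors the cross-covariances are all true-score covariance, so they carry over unchanged; only the diagonal terms shrink to ρᵢσᵢ².
True-score variance = [0.95 + 0.80 + 0.71 + 0.59] + 5.78 = 3.05 + 5.78 = 8.83.
Reliability = 8.83 / 9.78 = 0.903.

0.903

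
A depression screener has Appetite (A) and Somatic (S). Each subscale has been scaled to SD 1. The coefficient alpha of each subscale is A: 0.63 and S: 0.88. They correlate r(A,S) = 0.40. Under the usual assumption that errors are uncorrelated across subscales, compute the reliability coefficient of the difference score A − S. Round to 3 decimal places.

0.592

Var(A−S) = 1 + 1 − 2·0.40 = 2 − 0.8 = 1.2.
With uncorrelated errors the cross-covariances are all true-score covariance, so they carry over unchanged; only the diagonal terms shrink to ρᵢσᵢ².
True-score variance = [0.63 + 0.88] − 0.8 = 1.51 − 0.8 = 0.71.
Reliability = 0.71 / 1.2 = 0.592.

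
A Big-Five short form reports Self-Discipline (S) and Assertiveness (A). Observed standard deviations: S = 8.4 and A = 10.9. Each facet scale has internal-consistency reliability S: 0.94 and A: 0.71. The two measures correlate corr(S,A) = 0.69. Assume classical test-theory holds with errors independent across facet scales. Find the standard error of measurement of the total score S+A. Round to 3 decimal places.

Var(total) = 189.37 + 126.353 = 315.723.
True-score variance = 150.681 + 126.353 = 277.034, so reliability = 0.8775.
Error variance = 315.723 − 277.034 = 38.6885; SEM = √38.6885 = 6.220.

6.220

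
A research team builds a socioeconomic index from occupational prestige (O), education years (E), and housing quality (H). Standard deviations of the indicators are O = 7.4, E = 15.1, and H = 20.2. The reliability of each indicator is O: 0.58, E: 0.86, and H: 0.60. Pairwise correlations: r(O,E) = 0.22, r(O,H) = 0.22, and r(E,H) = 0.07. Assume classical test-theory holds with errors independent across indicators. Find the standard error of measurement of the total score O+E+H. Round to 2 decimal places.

14.77

Var(total) = 690.81 + 157.64 = 848.45.
True-score variance = 472.673 + 157.64 = 630.313, so reliability = 0.7429.
Error variance = 848.45 − 630.313 = 218.137; SEM = √218.137 = 14.77.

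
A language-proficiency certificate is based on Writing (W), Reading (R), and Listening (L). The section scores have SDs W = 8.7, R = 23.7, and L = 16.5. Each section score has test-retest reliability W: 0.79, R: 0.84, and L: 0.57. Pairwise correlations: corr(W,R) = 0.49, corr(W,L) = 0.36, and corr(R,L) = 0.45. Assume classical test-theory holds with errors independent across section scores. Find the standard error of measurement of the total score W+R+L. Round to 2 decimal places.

14.93

Var(total) = 909.63 + 657.367 = 1567.
True-score variance = 686.797 + 657.367 = 1344.16, so reliability = 0.8578.
Error variance = 1567 − 1344.16 = 222.833; SEM = √222.833 = 14.93.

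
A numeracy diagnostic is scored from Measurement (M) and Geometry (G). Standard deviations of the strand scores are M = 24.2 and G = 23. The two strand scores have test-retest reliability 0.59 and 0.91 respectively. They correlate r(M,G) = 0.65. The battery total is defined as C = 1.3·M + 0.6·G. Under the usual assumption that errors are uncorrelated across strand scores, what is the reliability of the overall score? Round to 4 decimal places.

0.7576

Var(C) = 1.3²·24.2² + 0.6²·23² + 2·[0.78·24.2·23·0.65] = 1180.17 + 564.392 = 1744.56.
Under uncorrelated errors the observed covariances equal the true-score covariances, so only the own-variance terms attenuate.
True-score variance = [1.3²·24.2²·0.59 + 0.6²·23²·0.91] + 564.392 = 757.242 + 564.392 = 1321.63.
Reliability = 1321.63 / 1744.56 = 0.7576.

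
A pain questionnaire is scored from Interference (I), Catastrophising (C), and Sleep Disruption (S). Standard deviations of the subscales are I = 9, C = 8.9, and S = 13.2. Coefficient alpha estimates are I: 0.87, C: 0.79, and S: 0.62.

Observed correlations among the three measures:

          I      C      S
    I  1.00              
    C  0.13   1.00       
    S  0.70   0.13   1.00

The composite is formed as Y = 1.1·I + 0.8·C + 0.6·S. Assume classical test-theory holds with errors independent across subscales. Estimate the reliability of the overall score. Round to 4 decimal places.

0.8667

Var(Y) = 1.1²·9² + 0.8²·8.9² + 0.6²·13.2² + 2·[0.88·9·8.9·0.13 + 0.66·9·13.2·0.70 + 0.48·8.9·13.2·0.13] = 211.431 + 142.76 = 354.19.
Because errors are independent across components, Cov(Tᵢ,Tⱼ) = Cov(Xᵢ,Xⱼ); the off-diagonal part of the true-score variance is the same as above.
True-score variance = [1.1²·9²·0.87 + 0.8²·8.9²·0.79 + 0.6²·13.2²·0.62] + 142.76 = 164.208 + 142.76 = 306.967.
Reliability = 306.967 / 354.19 = 0.8667.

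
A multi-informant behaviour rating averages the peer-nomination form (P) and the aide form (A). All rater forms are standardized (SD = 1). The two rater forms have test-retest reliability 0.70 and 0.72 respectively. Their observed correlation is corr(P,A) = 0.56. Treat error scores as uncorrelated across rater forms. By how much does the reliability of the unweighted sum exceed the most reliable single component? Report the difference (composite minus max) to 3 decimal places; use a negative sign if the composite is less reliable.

Var(sum) = 2 + 1.12 = 3.12; true-score variance = 1.42 + 1.12 = 2.54; composite reliability = 0.8141.
Max component reliability = 0.7200.
Difference = 0.8141 − 0.7200 = 0.094.

0.094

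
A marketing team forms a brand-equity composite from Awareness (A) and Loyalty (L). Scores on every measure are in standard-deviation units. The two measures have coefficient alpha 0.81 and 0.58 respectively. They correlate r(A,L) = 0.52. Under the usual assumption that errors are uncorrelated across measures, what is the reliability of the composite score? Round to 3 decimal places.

Var(A+L) = 2 + 2·[0.52] = 2 + 1.04 = 3.04.
Under uncorrelated errors the observed covariances equal the true-score covariances, so only the own-variance terms attenuate.
True-score variance = [0.81 + 0.58] + 1.04 = 1.39 + 1.04 = 2.43.
Reliability = 2.43 / 3.04 = 0.799.

0.799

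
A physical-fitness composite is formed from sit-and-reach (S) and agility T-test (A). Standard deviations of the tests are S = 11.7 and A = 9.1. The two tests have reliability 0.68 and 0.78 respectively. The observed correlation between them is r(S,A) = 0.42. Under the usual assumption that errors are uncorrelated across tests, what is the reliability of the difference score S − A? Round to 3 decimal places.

0.524

Var(S−A) = 11.7² + 9.1² − 2·11.7·9.1·0.42 = 219.7 − 89.4348 = 130.265.
With uncorrelated errors the cross-covariances are all true-score covariance, so they carry over unchanged; only the diagonal terms shrink to ρᵢσᵢ².
True-score variance = [11.7²·0.68 + 9.1²·0.78] − 89.4348 = 157.677 − 89.4348 = 68.2422.
Reliability = 68.2422 / 130.265 = 0.524.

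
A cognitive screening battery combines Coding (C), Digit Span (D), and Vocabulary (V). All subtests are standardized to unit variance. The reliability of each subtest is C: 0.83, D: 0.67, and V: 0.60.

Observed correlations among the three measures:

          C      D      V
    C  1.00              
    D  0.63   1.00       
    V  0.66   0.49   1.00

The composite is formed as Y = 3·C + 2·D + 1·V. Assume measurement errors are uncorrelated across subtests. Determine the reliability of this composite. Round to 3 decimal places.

0.882

Var(Y) = 3² + 2² + 1 + 2·[6·0.63 + 3·0.66 + 2·0.49] = 14 + 13.48 = 27.48.
Because errors are independent across components, Cov(Tᵢ,Tⱼ) = Cov(Xᵢ,Xⱼ); the off-diagonal part of the true-score variance is the same as above.
True-score variance = [3²·0.83 + 2²·0.67 + 0.60] + 13.48 = 10.75 + 13.48 = 24.23.
Reliability = 24.23 / 27.48 = 0.882.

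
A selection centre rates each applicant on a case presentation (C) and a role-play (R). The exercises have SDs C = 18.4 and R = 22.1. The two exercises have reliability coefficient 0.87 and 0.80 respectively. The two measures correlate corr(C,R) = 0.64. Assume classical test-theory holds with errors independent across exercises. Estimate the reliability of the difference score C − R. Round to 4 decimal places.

0.5377

Var(C−R) = 18.4² + 22.1² − 2·18.4·22.1·0.64 = 826.97 − 520.499 = 306.471.
With uncorrelated errors the cross-covariances are all true-score covariance, so they carry over unchanged; only the diagonal terms shrink to ρᵢσᵢ².
True-score variance = [18.4²·0.87 + 22.1²·0.80] − 520.499 = 685.275 − 520.499 = 164.776.
Reliability = 164.776 / 306.471 = 0.5377.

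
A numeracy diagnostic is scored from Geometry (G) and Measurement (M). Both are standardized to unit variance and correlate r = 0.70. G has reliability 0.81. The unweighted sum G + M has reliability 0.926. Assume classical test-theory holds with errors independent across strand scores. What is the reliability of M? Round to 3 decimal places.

0.938

Var(G+M) = 2 + 2·0.70 = 3.400.
True-score variance = ρ_G + ρ_M + 2·0.70, so 0.926 = (0.81 + ρ_M + 1.40) / 3.400.
ρ_M = 0.926·3.400 − 0.81 − 1.40 = 0.938.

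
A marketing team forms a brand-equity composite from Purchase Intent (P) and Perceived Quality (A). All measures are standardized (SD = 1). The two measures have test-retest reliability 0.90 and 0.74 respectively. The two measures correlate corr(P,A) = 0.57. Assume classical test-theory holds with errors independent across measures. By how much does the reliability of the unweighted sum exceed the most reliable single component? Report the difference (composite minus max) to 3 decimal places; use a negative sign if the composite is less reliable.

Var(sum) = 2 + 1.14 = 3.14; true-score variance = 1.64 + 1.14 = 2.78; composite reliability = 0.8854.
Max component reliability = 0.9000.
Difference = 0.8854 − 0.9000 = -0.015.

-0.015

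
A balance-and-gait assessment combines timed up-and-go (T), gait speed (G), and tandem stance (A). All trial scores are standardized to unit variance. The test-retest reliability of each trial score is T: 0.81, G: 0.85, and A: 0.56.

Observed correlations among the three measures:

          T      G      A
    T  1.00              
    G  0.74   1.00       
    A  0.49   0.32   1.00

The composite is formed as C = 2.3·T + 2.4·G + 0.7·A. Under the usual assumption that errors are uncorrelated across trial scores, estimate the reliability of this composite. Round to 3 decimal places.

Var(C) = 2.3² + 2.4² + 0.7² + 2·[5.52·0.74 + 1.61·0.49 + 1.68·0.32] = 11.54 + 10.8226 = 22.3626.
Because errors are independent across components, Cov(Tᵢ,Tⱼ) = Cov(Xᵢ,Xⱼ); the off-diagonal part of the true-score variance is the same as above.
True-score variance = [2.3²·0.81 + 2.4²·0.85 + 0.7²·0.56] + 10.8226 = 9.4553 + 10.8226 = 20.2779.
Reliability = 20.2779 / 22.3626 = 0.907.

0.907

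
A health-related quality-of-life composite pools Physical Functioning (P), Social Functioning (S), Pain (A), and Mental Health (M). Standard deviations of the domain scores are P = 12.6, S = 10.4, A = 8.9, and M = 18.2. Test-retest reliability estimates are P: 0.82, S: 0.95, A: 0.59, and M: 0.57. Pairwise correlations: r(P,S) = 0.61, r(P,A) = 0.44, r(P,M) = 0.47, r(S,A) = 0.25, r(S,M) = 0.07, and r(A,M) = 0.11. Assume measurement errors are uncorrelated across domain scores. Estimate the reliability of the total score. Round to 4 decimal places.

Var(P+S+A+M) = 12.6² + 10.4² + 8.9² + 18.2² + 2·[12.6·10.4·0.61 + 12.6·8.9·0.44 + 12.6·18.2·0.47 + 10.4·8.9·0.25 + 10.4·18.2·0.07 + 8.9·18.2·0.11] = 677.37 + 582.528 = 1259.9.
With uncorrelated errors the cross-covariances are all true-score covariance, so they carry over unchanged; only the diagonal terms shrink to ρᵢσᵢ².
True-score variance = [12.6²·0.82 + 10.4²·0.95 + 8.9²·0.59 + 18.2²·0.57] + 582.528 = 468.476 + 582.528 = 1051.
Reliability = 1051 / 1259.9 = 0.8342.

0.8342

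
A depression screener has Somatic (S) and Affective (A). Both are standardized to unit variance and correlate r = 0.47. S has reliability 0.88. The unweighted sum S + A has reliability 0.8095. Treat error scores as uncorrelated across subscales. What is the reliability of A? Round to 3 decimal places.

0.560

Var(S+A) = 2 + 2·0.47 = 2.940.
True-score variance = ρ_S + ρ_A + 2·0.47, so 0.8095 = (0.88 + ρ_A + 0.94) / 2.940.
ρ_A = 0.8095·2.940 − 0.88 − 0.94 = 0.560.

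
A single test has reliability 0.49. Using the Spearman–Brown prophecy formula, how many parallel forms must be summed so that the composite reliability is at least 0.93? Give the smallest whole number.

k ≥ ρ*(1−ρ₁)/(ρ₁(1−ρ*)) = 0.93·0.51 / (0.49·0.07) = 13.828.
Smallest integer k = 14.

14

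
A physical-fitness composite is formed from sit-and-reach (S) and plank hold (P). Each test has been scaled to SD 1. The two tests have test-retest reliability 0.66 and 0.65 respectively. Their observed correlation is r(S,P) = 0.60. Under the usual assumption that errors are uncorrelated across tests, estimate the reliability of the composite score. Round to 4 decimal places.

0.7844

Var(S+P) = 2 + 2·[0.60] = 2 + 1.2 = 3.2.
Under uncorrelated errors the observed covariances equal the true-score covariances, so only the own-variance terms attenuate.
True-score variance = [0.66 + 0.65] + 1.2 = 1.31 + 1.2 = 2.51.
Reliability = 2.51 / 3.2 = 0.7844.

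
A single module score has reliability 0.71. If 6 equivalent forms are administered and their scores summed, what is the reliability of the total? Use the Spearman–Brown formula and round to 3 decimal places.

ρ_k = kρ / (1 + (k−1)ρ) = 6·0.71 / (1 + 5·0.71) = 4.260 / 4.550 = 0.936.

0.936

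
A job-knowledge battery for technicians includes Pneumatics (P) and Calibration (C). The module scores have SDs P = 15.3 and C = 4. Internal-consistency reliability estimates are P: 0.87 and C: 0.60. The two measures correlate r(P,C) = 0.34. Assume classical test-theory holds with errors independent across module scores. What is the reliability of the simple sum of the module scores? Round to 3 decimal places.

Var(P+C) = 15.3² + 4² + 2·[15.3·4·0.34] = 250.09 + 41.616 = 291.706.
Because errors are independent across components, Cov(Tᵢ,Tⱼ) = Cov(Xᵢ,Xⱼ); the off-diagonal part of the true-score variance is the same as above.
True-score variance = [15.3²·0.87 + 4²·0.60] + 41.616 = 213.258 + 41.616 = 254.874.
Reliability = 254.874 / 291.706 = 0.874.

0.874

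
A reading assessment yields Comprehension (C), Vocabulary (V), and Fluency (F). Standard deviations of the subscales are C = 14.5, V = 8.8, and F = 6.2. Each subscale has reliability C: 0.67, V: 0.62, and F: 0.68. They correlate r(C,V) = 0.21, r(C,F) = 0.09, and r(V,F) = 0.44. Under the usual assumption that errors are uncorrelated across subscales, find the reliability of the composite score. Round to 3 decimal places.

0.750

Var(C+V+F) = 14.5² + 8.8² + 6.2² + 2·[14.5·8.8·0.21 + 14.5·6.2·0.09 + 8.8·6.2·0.44] = 326.13 + 117.787 = 443.917.
With uncorrelated errors the cross-covariances are all true-score covariance, so they carry over unchanged; only the diagonal terms shrink to ρᵢσᵢ².
True-score variance = [14.5²·0.67 + 8.8²·0.62 + 6.2²·0.68] + 117.787 = 215.02 + 117.787 = 332.806.
Reliability = 332.806 / 443.917 = 0.750.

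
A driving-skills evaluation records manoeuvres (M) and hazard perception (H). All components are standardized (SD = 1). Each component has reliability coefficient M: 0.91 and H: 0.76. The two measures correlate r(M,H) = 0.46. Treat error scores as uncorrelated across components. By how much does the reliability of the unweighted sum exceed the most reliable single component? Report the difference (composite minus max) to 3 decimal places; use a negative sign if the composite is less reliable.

-0.023

Var(sum) = 2 + 0.92 = 2.92; true-score variance = 1.67 + 0.92 = 2.59; composite reliability = 0.8870.
Max component reliability = 0.9100.
Difference = 0.8870 − 0.9100 = -0.023.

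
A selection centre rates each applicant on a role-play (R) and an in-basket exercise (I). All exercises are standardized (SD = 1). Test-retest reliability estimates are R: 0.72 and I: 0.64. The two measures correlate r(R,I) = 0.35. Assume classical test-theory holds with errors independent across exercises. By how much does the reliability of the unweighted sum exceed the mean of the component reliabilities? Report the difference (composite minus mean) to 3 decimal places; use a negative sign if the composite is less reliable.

0.083

Var(sum) = 2 + 0.7 = 2.7; true-score variance = 1.36 + 0.7 = 2.06; composite reliability = 0.7630.
Mean component reliability = 0.6800.
Difference = 0.7630 − 0.6800 = 0.083.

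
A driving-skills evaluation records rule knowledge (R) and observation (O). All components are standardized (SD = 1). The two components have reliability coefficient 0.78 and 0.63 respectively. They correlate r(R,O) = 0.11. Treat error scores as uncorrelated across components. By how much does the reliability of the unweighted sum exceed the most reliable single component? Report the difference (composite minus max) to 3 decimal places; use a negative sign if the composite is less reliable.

-0.046

Var(sum) = 2 + 0.22 = 2.22; true-score variance = 1.41 + 0.22 = 1.63; composite reliability = 0.7342.
Max component reliability = 0.7800.
Difference = 0.7342 − 0.7800 = -0.046.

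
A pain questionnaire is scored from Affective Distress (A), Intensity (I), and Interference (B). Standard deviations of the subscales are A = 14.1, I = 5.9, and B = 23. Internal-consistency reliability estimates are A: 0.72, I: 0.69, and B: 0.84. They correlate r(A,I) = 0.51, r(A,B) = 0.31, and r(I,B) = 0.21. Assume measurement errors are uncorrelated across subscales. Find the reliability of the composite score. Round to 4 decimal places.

0.8633

Var(A+I+B) = 14.1² + 5.9² + 23² + 2·[14.1·5.9·0.51 + 14.1·23·0.31 + 5.9·23·0.21] = 762.62 + 342.914 = 1105.53.
Under uncorrelated errors the observed covariances equal the true-score covariances, so only the own-variance terms attenuate.
True-score variance = [14.1²·0.72 + 5.9²·0.69 + 23²·0.84] + 342.914 = 611.522 + 342.914 = 954.436.
Reliability = 954.436 / 1105.53 = 0.8633.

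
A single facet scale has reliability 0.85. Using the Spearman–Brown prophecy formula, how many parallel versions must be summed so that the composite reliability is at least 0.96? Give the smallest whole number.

5

k ≥ ρ*(1−ρ₁)/(ρ₁(1−ρ*)) = 0.96·0.15 / (0.85·0.04) = 4.235.
Smallest integer k = 5.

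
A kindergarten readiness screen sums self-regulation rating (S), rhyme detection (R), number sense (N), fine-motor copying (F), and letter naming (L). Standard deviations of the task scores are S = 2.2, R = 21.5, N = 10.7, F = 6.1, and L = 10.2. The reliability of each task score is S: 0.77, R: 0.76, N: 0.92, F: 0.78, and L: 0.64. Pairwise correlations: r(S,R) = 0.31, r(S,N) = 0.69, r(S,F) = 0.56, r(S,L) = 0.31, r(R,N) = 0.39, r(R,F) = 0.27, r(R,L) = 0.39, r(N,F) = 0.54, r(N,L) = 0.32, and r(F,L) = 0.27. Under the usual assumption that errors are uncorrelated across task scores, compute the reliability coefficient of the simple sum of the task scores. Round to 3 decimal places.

Var(S+R+N+F+L) = 2.2² + 21.5² + 10.7² + 6.1² + 10.2² + 2·[2.2·21.5·0.31 + 2.2·10.7·0.69 + 2.2·6.1·0.56 + 2.2·10.2·0.31 + 21.5·10.7·0.39 + 21.5·6.1·0.27 + 21.5·10.2·0.39 + 10.7·6.1·0.54 + 10.7·10.2·0.32 + 6.1·10.2·0.27] = 722.83 + 686.008 = 1408.84.
Because errors are independent across components, Cov(Tᵢ,Tⱼ) = Cov(Xᵢ,Xⱼ); the off-diagonal part of the true-score variance is the same as above.
True-score variance = [2.2²·0.77 + 21.5²·0.76 + 10.7²·0.92 + 6.1²·0.78 + 10.2²·0.64] + 686.008 = 555.977 + 686.008 = 1241.99.
Reliability = 1241.99 / 1408.84 = 0.882.

0.882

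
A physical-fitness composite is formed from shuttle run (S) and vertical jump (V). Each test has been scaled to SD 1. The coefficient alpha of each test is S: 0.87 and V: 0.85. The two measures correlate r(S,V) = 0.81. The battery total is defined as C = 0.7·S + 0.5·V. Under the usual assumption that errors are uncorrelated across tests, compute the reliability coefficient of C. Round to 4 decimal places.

Var(C) = 0.7² + 0.5² + 2·[0.35·0.81] = 0.74 + 0.567 = 1.307.
Under uncorrelated errors the observed covariances equal the true-score covariances, so only the own-variance terms attenuate.
True-score variance = [0.7²·0.87 + 0.5²·0.85] + 0.567 = 0.6388 + 0.567 = 1.2058.
Reliability = 1.2058 / 1.307 = 0.9226.

0.9226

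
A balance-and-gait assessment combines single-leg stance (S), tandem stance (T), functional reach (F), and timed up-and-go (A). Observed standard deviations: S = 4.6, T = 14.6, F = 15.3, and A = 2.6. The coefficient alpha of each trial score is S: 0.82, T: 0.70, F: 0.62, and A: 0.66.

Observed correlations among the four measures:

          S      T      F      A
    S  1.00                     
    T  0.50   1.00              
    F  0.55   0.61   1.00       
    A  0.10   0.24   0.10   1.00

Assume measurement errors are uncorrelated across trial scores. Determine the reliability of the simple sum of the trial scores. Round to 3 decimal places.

Var(S+T+F+A) = 4.6² + 14.6² + 15.3² + 2.6² + 2·[4.6·14.6·0.50 + 4.6·15.3·0.55 + 4.6·2.6·0.10 + 14.6·15.3·0.61 + 14.6·2.6·0.24 + 15.3·2.6·0.10] = 475.17 + 445.67 = 920.84.
With uncorrelated errors the cross-covariances are all true-score covariance, so they carry over unchanged; only the diagonal terms shrink to ρᵢσᵢ².
True-score variance = [4.6²·0.82 + 14.6²·0.70 + 15.3²·0.62 + 2.6²·0.66] + 445.67 = 316.161 + 445.67 = 761.831.
Reliability = 761.831 / 920.84 = 0.827.

0.827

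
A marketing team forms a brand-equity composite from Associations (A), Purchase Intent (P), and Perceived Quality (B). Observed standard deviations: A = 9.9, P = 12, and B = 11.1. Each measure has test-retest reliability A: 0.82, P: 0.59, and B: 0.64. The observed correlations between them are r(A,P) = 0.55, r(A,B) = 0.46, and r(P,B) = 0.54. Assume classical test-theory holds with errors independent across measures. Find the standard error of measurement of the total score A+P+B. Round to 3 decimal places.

Var(total) = 365.22 + 375.635 = 740.855.
True-score variance = 244.183 + 375.635 = 619.817, so reliability = 0.8366.
Error variance = 740.855 − 619.817 = 121.037; SEM = √121.037 = 11.002.

11.002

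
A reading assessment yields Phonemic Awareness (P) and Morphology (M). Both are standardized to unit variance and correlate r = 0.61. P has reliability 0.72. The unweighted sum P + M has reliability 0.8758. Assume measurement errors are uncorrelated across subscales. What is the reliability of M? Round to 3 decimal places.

Var(P+M) = 2 + 2·0.61 = 3.220.
True-score variance = ρ_P + ρ_M + 2·0.61, so 0.8758 = (0.72 + ρ_M + 1.22) / 3.220.
ρ_M = 0.8758·3.220 − 0.72 − 1.22 = 0.880.

0.880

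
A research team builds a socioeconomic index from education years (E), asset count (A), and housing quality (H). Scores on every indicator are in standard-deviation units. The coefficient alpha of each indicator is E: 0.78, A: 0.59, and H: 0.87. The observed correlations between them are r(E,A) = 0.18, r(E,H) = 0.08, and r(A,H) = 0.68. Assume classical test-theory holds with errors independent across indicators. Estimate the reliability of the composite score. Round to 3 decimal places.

Var(E+A+H) = 3 + 2·[0.18 + 0.08 + 0.68] = 3 + 1.88 = 4.88.
Under uncorrelated errors the observed covariances equal the true-score covariances, so only the own-variance terms attenuate.
True-score variance = [0.78 + 0.59 + 0.87] + 1.88 = 2.24 + 1.88 = 4.12.
Reliability = 4.12 / 4.88 = 0.844.

0.844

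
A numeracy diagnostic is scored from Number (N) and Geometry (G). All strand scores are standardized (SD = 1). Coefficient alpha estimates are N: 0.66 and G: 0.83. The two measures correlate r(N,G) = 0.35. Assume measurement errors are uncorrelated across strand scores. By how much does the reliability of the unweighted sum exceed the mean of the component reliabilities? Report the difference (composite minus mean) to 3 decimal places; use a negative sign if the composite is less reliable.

0.066

Var(sum) = 2 + 0.7 = 2.7; true-score variance = 1.49 + 0.7 = 2.19; composite reliability = 0.8111.
Mean component reliability = 0.7450.
Difference = 0.8111 − 0.7450 = 0.066.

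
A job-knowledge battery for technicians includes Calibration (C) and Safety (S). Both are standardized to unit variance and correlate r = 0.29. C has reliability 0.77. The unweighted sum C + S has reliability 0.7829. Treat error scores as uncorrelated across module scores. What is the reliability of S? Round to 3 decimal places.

0.670

Var(C+S) = 2 + 2·0.29 = 2.580.
True-score variance = ρ_C + ρ_S + 2·0.29, so 0.7829 = (0.77 + ρ_S + 0.58) / 2.580.
ρ_S = 0.7829·2.580 − 0.77 − 0.58 = 0.670.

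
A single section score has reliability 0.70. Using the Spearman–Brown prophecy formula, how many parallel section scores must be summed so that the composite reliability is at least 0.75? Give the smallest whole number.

k ≥ ρ*(1−ρ₁)/(ρ₁(1−ρ*)) = 0.75·0.30 / (0.70·0.25) = 1.286.
Smallest integer k = 2.

2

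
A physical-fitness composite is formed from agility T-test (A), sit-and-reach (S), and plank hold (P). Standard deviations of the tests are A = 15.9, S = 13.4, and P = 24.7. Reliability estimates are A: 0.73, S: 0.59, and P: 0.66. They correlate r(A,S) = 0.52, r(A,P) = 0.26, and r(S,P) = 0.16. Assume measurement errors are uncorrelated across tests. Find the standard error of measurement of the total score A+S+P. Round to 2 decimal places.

Var(total) = 1042.46 + 531.716 = 1574.18.
True-score variance = 693.151 + 531.716 = 1224.87, so reliability = 0.7781.
Error variance = 1574.18 − 1224.87 = 349.309; SEM = √349.309 = 18.69.

18.69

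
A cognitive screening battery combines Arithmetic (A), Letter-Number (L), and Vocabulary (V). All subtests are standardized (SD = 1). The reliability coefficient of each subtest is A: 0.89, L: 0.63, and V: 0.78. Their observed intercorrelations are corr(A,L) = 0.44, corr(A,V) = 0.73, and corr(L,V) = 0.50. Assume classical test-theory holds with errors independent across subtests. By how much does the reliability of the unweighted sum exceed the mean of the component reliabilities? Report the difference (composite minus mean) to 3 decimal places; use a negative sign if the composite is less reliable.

Var(sum) = 3 + 3.34 = 6.34; true-score variance = 2.3 + 3.34 = 5.64; composite reliability = 0.8896.
Mean component reliability = 0.7667.
Difference = 0.8896 − 0.7667 = 0.123.

0.123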